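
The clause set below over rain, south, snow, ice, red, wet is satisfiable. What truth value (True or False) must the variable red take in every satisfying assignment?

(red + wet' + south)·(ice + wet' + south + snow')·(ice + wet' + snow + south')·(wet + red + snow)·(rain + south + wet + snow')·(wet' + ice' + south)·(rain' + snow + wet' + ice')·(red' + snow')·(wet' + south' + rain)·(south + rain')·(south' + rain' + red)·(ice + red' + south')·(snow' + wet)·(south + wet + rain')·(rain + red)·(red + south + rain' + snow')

True

Suppose red = 0.
(rain) alone gives rain = 1.
(south) alone gives south = 1.
Now (south') is unsatisfied and unit — conflict.
So every satisfying assignment has red = True.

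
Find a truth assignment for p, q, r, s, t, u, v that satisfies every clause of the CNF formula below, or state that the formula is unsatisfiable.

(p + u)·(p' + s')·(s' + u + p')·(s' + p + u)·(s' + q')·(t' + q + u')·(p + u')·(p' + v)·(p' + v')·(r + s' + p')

UNSATISFIABLE

Branch on p: set p = 1.
(s') alone gives s = 0.
(v) alone gives v = 1.
That conflicts with the unit clause (v').
So p must be the other value — set p = 0.
(u) alone gives u = 1.
That conflicts with the unit clause (u').
Either choice for p ends in contradiction.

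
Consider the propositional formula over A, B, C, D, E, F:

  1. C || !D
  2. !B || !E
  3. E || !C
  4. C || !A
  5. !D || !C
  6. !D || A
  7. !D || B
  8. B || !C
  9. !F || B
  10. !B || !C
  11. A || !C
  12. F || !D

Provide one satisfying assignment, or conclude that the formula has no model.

A=false,  B=false,  C=false,  D=false,  E=false,  F=false

Case C = false:
(!D) alone gives D = false.
(!A) alone gives A = false.
Case B = false:
(!F) alone gives F = false.
No clause remains; E is free.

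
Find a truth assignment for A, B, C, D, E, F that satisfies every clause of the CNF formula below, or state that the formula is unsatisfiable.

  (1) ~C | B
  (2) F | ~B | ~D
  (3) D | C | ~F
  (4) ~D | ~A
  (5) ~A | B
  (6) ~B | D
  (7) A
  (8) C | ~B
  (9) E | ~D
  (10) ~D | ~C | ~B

UNSATISFIABLE

(A) alone gives A = 1.
(~D) alone gives D = 0.
(B) alone gives B = 1.
Now (~B) is unsatisfied and unit — conflict.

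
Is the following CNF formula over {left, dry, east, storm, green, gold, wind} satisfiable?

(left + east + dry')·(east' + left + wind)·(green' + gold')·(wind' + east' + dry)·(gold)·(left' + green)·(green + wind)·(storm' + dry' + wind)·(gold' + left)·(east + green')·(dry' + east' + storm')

(gold) alone gives gold = 1.
(green') alone gives green = 0.
(left') alone gives left = 0.
That conflicts with the unit clause (left).
No assignment satisfies every clause.

Unsatisfiable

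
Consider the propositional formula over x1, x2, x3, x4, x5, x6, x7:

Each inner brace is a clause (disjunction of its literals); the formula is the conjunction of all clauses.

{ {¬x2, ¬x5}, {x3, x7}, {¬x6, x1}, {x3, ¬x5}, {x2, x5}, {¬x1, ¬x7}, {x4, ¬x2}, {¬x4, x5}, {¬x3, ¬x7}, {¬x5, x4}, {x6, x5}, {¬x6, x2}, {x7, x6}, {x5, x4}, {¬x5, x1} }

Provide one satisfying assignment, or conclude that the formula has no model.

Suppose x2 = False.
Unit clause (x5) forces x5 = True.
Unit clause (x3) forces x3 = True.
Unit clause (¬x7) forces x7 = False.
Unit clause (x4) forces x4 = True.
Unit clause (¬x6) forces x6 = False.
Now (x6) is unsatisfied and unit — conflict.
Undo x2 and try x2 = True.
Unit clause (¬x5) forces x5 = False.
Unit clause (x4) forces x4 = True.
Now (¬x4) is unsatisfied and unit — conflict.
Either choice for x2 ends in contradiction.

UNSATISFIABLE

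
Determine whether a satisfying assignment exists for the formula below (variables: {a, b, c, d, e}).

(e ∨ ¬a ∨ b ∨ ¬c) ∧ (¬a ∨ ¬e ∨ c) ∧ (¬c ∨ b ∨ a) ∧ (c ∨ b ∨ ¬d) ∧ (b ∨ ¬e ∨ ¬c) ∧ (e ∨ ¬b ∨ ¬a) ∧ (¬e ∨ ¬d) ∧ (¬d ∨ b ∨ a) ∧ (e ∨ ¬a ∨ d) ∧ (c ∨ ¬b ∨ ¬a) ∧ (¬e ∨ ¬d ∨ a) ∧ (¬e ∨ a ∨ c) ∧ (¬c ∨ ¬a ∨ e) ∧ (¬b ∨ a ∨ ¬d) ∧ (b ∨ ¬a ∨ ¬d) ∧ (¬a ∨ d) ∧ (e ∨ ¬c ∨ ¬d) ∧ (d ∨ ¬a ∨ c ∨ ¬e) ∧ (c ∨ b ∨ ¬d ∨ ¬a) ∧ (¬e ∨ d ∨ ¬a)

Try e = True.
From the singleton clause (¬d), d = False.
From the singleton clause (¬a), a = False.
From the singleton clause (c), c = True.
From the singleton clause (b), b = True.
This assignment satisfies each clause.
A satisfying assignment: a: False,  b: True,  c: True,  d: False,  e: True.

Yes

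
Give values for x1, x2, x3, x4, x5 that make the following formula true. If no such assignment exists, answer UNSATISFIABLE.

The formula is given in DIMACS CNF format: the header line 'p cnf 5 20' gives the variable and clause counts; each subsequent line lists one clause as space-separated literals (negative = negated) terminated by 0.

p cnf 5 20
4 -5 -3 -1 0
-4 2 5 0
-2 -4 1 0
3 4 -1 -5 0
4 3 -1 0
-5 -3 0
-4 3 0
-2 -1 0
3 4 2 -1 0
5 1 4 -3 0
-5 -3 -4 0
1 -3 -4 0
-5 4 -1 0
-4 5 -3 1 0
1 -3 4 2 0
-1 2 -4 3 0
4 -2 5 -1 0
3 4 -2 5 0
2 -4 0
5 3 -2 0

Case x5 = True:
The clause (¬x3) is unit, so x3 = False.
The clause (¬x4) is unit, so x4 = False.
The clause (¬x1) is unit, so x1 = False.
No clause remains; x2 is free.

x1: False,  x2: False,  x3: False,  x4: False,  x5: True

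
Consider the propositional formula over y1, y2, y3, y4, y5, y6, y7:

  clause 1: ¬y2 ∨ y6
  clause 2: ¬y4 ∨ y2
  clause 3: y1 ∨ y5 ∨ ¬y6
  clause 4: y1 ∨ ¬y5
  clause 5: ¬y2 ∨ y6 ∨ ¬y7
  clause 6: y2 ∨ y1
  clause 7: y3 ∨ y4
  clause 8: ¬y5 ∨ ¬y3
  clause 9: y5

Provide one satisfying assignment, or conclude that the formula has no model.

y1 ↦ True,  y2 ↦ True,  y3 ↦ False,  y4 ↦ True,  y5 ↦ True,  y6 ↦ True,  y7 ↦ False

The clause (y5) is unit, so y5 = True.
The clause (y1) is unit, so y1 = True.
The clause (¬y3) is unit, so y3 = False.
The clause (y4) is unit, so y4 = True.
The clause (y2) is unit, so y2 = True.
The clause (y6) is unit, so y6 = True.
No clause remains; y7 is free.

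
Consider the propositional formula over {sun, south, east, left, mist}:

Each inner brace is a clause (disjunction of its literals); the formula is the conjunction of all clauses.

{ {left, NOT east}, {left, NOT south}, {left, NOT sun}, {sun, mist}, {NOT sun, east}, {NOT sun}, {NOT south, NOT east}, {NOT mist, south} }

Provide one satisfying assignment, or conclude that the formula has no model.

sun: false,  south: true,  east: false,  left: true,  mist: true

(NOT sun) alone gives sun = false.
(mist) alone gives mist = true.
(south) alone gives south = true.
(left) alone gives left = true.
(NOT east) alone gives east = false.
All clauses are satisfied.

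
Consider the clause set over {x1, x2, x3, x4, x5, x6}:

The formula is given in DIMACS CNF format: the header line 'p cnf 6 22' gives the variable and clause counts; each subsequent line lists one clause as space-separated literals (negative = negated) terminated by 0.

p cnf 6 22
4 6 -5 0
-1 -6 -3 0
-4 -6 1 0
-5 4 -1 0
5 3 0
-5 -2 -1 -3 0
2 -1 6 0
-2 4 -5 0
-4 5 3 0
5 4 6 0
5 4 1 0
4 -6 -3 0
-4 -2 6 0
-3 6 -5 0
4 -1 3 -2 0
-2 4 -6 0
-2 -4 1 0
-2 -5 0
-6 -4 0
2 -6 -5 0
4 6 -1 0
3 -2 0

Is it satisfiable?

Satisfiable

Try x5 = False.
The clause (x3) is unit, so x3 = True.
Try x1 = False.
The clause (x4) is unit, so x4 = True.
The clause (¬x6) is unit, so x6 = False.
The clause (¬x2) is unit, so x2 = False.
This assignment satisfies each clause.
A satisfying assignment: x1: False,  x2: False,  x3: True,  x4: True,  x5: False,  x6: False.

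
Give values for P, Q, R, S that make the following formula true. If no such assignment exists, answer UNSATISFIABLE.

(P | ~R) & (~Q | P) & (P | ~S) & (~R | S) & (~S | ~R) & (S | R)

Try P = 1.
Try R = 0.
The clause (S) is unit, so S = 1.
Every clause is now satisfied; Q is unconstrained.

P=1,  Q=0,  R=0,  S=1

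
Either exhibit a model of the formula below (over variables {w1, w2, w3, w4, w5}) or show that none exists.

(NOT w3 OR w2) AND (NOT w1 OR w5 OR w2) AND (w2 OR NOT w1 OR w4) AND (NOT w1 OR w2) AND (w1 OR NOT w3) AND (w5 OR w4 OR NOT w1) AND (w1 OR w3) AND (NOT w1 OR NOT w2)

UNSATISFIABLE

Suppose w3 = false.
Unit clause (w1) forces w1 = true.
Unit clause (w2) forces w2 = true.
That conflicts with the unit clause (NOT w2).
Undo w3 and try w3 = true.
Unit clause (w2) forces w2 = true.
Unit clause (w1) forces w1 = true.
That conflicts with the unit clause (NOT w1).
Both values of w3 lead to a conflict.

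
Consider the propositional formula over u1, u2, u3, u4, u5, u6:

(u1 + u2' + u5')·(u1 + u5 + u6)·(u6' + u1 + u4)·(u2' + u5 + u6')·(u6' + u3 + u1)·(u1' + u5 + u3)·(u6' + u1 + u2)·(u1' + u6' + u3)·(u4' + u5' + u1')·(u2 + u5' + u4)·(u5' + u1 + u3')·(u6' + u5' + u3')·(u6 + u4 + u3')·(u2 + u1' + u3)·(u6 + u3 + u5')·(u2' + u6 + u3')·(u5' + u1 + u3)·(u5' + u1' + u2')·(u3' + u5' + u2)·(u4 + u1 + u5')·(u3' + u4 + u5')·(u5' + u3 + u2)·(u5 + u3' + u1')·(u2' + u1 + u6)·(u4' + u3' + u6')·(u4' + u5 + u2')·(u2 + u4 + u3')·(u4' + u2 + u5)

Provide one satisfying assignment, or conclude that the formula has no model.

UNSATISFIABLE

Case u1 = 1:
Case u5 = 1:
Unit clause (u4') forces u4 = 0.
Unit clause (u2) forces u2 = 1.
But (u2') is also a unit clause — contradiction.
Undo u5 and try u5 = 0.
Unit clause (u3) forces u3 = 1.
But (u3') is also a unit clause — contradiction.
Neither u5 = 1 nor u5 = 0 works.
Undo u1 and try u1 = 0.
Case u2 = 0:
Unit clause (u6') forces u6 = 0.
Unit clause (u5) forces u5 = 1.
Unit clause (u4) forces u4 = 1.
Unit clause (u3') forces u3 = 0.
But (u3) is also a unit clause — contradiction.
Undo u2 and try u2 = 1.
Unit clause (u5') forces u5 = 0.
Unit clause (u6) forces u6 = 1.
But (u6') is also a unit clause — contradiction.
Neither u2 = 1 nor u2 = 0 works.
Neither u1 = 1 nor u1 = 0 works.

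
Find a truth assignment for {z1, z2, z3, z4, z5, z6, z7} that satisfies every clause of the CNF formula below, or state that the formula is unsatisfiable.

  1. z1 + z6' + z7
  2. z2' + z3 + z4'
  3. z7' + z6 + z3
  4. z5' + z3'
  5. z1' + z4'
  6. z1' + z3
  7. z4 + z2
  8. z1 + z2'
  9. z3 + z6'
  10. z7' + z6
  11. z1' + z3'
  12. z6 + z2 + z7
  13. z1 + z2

Try z5 = 0.
Try z1 = 0.
Unit clause (z2') forces z2 = 0.
That conflicts with the unit clause (z2).
Undo z1 and try z1 = 1.
Unit clause (z4') forces z4 = 0.
Unit clause (z3) forces z3 = 1.
That conflicts with the unit clause (z3').
Both values of z1 lead to a conflict.
Undo z5 and try z5 = 1.
Unit clause (z3') forces z3 = 0.
Unit clause (z1') forces z1 = 0.
Unit clause (z2') forces z2 = 0.
That conflicts with the unit clause (z2).
Both values of z5 lead to a conflict.

UNSATISFIABLE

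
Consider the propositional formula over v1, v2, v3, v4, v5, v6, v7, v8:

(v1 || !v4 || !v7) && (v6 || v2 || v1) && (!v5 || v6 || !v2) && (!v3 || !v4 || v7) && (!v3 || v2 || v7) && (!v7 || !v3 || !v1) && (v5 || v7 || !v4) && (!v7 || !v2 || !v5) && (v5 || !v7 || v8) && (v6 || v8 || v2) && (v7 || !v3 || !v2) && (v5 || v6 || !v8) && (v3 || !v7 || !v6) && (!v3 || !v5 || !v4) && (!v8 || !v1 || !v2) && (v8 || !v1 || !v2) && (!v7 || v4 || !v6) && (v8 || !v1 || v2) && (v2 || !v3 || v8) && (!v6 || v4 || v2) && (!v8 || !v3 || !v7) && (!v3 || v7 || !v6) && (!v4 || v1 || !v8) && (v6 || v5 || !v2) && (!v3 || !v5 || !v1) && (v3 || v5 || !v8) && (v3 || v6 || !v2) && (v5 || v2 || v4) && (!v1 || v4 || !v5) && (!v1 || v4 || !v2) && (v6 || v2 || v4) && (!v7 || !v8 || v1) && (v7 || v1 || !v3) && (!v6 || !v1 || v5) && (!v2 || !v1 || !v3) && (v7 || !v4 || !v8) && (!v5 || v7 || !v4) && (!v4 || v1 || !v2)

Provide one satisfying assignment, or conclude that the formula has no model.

v1: true; v2: false; v3: false; v4: true; v5: true; v6: false; v7: true; v8: true

Try v1 = true.
Try v7 = true.
The clause (!v3) is unit, so v3 = false.
The clause (!v6) is unit, so v6 = false.
The clause (!v2) is unit, so v2 = false.
The clause (v8) is unit, so v8 = true.
The clause (v5) is unit, so v5 = true.
The clause (v4) is unit, so v4 = true.
Every clause now holds.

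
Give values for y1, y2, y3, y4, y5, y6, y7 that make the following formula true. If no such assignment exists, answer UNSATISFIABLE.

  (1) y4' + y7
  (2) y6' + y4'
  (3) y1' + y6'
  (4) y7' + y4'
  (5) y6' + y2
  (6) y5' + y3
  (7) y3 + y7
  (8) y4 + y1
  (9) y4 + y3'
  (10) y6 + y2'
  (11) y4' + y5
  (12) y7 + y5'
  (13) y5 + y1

Suppose y4 = 0.
Unit clause (y1) forces y1 = 1.
Unit clause (y6') forces y6 = 0.
Unit clause (y3') forces y3 = 0.
Unit clause (y5') forces y5 = 0.
Unit clause (y7) forces y7 = 1.
Unit clause (y2') forces y2 = 0.
All clauses are satisfied.

y1 ↦ 1, y2 ↦ 0, y3 ↦ 0, y4 ↦ 0, y5 ↦ 0, y6 ↦ 0, y7 ↦ 1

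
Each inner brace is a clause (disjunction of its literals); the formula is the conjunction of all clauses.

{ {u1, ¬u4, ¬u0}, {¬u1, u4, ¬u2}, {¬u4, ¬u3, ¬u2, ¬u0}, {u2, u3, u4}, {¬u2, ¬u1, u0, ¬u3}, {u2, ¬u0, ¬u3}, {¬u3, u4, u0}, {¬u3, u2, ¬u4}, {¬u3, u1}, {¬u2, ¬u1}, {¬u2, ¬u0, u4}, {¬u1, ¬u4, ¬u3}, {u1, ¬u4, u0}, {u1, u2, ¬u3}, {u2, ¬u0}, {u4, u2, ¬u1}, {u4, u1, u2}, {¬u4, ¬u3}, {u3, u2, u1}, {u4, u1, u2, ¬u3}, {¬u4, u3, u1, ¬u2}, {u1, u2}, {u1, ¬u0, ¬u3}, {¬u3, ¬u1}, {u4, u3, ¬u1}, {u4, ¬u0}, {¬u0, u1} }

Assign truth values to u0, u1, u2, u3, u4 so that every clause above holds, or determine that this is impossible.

Suppose u3 = False.
Suppose u2 = False.
The clause (u4) is unit, so u4 = True.
The clause (¬u0) is unit, so u0 = False.
The clause (u1) is unit, so u1 = True.
Every clause now holds.

u0: False; u1: True; u2: False; u3: False; u4: True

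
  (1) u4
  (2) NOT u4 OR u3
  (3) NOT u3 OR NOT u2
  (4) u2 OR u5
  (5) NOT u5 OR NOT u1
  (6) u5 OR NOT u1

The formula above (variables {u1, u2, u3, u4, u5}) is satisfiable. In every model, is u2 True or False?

Suppose u2 = true.
(u4) alone gives u4 = true.
(u3) alone gives u3 = true.
That conflicts with the unit clause (NOT u3).
So every satisfying assignment has u2 = False.

False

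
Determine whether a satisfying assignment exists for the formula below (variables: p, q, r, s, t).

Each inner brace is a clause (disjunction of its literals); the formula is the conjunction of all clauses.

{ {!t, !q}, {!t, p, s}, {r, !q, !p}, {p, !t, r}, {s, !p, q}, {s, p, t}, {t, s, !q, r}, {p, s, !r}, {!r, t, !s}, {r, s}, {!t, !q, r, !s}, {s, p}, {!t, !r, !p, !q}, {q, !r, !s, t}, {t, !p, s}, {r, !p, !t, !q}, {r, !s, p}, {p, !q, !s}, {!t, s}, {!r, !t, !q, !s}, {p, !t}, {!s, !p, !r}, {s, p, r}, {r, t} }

Case t = true:
The clause (!q) is unit, so q = false.
The clause (s) is unit, so s = true.
The clause (p) is unit, so p = true.
The clause (!r) is unit, so r = false.
All clauses are satisfied.
A satisfying assignment: p ↦ true,  q ↦ false,  r ↦ false,  s ↦ true,  t ↦ true.

Satisfiable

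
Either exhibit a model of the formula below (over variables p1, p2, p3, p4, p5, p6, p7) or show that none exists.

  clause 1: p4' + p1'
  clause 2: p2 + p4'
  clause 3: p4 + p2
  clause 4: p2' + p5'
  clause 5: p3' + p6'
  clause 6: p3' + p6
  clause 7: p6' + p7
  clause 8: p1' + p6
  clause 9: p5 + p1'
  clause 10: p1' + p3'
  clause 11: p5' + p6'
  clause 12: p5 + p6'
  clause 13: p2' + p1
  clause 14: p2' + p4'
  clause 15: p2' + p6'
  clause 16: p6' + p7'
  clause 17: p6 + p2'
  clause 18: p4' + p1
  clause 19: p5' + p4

UNSATISFIABLE

Suppose p4 = 0.
From the singleton clause (p2), p2 = 1.
From the singleton clause (p5'), p5 = 0.
From the singleton clause (p1'), p1 = 0.
Now (p1) is unsatisfied and unit — conflict.
That branch fails; take p4 = 1 instead.
From the singleton clause (p1'), p1 = 0.
Now (p1) is unsatisfied and unit — conflict.
Either choice for p4 ends in contradiction.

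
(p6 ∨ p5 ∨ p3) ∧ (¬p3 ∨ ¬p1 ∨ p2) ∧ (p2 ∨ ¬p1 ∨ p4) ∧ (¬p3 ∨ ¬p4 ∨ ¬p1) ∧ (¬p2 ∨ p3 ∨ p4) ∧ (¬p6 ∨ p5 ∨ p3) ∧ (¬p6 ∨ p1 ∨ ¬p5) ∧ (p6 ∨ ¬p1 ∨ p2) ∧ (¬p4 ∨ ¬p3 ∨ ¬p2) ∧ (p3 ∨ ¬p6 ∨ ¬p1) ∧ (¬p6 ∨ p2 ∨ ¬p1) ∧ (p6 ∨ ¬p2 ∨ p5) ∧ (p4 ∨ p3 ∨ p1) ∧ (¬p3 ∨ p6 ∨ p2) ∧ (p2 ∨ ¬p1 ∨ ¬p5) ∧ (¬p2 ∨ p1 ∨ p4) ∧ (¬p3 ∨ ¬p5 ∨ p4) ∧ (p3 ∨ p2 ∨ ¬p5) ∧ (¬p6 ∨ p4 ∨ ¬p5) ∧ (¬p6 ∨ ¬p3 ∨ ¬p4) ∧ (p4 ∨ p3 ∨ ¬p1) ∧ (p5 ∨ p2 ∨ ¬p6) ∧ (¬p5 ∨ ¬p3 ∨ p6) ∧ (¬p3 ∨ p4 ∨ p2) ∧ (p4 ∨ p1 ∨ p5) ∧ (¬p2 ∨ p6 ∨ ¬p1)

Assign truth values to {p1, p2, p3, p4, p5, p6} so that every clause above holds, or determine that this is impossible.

p1: False; p2: True; p3: False; p4: True; p5: True; p6: False

Try p6 = False.
Try p5 = True.
From the singleton clause (¬p3), p3 = False.
From the singleton clause (p2), p2 = True.
From the singleton clause (p4), p4 = True.
From the singleton clause (¬p1), p1 = False.
This assignment satisfies each clause.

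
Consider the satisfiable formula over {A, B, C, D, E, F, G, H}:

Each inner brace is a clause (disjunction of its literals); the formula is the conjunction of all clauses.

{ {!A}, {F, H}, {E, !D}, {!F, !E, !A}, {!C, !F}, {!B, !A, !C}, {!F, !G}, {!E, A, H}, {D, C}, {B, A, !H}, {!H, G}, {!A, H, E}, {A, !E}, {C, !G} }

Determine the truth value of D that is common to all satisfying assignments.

Suppose D = true.
Unit clause (!A) forces A = false.
Unit clause (E) forces E = true.
That conflicts with the unit clause (!E).
So every satisfying assignment has D = False.

False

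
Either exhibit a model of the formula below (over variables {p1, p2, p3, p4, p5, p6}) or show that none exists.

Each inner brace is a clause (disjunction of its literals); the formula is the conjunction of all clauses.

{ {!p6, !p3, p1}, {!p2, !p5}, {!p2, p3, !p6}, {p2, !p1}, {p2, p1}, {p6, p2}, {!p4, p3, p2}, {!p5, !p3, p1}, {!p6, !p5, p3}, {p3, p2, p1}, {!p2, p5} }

Suppose p2 = false.
The clause (!p1) is unit, so p1 = false.
But (p1) is also a unit clause — contradiction.
So p2 must be the other value — set p2 = true.
The clause (!p5) is unit, so p5 = false.
But (p5) is also a unit clause — contradiction.
Either choice for p2 ends in contradiction.

UNSATISFIABLE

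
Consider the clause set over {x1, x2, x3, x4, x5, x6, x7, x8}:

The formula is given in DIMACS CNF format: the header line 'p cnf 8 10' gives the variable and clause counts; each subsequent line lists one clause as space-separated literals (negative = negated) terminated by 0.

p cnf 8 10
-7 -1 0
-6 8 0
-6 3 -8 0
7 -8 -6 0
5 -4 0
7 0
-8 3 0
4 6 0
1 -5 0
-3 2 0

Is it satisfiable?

Unit clause (x7) forces x7 = True.
Unit clause (¬x1) forces x1 = False.
Unit clause (¬x5) forces x5 = False.
Unit clause (¬x4) forces x4 = False.
Unit clause (x6) forces x6 = True.
Unit clause (x8) forces x8 = True.
Unit clause (x3) forces x3 = True.
Unit clause (x2) forces x2 = True.
All clauses are satisfied.
A satisfying assignment: x1: False,  x2: True,  x3: True,  x4: False,  x5: False,  x6: True,  x7: True,  x8: True.

Yes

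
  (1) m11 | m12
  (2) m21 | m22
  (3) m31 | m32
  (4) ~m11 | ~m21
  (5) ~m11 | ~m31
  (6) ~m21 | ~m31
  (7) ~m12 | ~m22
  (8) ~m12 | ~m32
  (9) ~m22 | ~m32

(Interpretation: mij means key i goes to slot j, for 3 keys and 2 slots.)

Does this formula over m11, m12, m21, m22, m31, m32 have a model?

Case m11 = 1:
Unit clause (~m21) forces m21 = 0.
Unit clause (m22) forces m22 = 1.
Unit clause (~m31) forces m31 = 0.
Unit clause (m32) forces m32 = 1.
That conflicts with the unit clause (~m32).
That branch fails; take m11 = 0 instead.
Unit clause (m12) forces m12 = 1.
Unit clause (~m22) forces m22 = 0.
Unit clause (m21) forces m21 = 1.
Unit clause (~m31) forces m31 = 0.
Unit clause (m32) forces m32 = 1.
That conflicts with the unit clause (~m32).
Neither m11 = 1 nor m11 = 0 works.
No assignment satisfies every clause.

Unsatisfiable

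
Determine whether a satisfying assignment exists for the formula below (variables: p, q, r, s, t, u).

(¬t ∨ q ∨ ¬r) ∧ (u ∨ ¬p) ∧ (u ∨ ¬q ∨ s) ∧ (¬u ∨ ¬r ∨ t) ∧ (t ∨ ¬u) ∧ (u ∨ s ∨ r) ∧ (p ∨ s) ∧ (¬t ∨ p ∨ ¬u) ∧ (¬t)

The clause (¬t) is unit, so t = False.
The clause (¬u) is unit, so u = False.
The clause (¬p) is unit, so p = False.
The clause (s) is unit, so s = True.
All clauses hold; q, r can take either value.
A satisfying assignment: p=False, q=False, r=False, s=True, t=False, u=False.

Yes, satisfiable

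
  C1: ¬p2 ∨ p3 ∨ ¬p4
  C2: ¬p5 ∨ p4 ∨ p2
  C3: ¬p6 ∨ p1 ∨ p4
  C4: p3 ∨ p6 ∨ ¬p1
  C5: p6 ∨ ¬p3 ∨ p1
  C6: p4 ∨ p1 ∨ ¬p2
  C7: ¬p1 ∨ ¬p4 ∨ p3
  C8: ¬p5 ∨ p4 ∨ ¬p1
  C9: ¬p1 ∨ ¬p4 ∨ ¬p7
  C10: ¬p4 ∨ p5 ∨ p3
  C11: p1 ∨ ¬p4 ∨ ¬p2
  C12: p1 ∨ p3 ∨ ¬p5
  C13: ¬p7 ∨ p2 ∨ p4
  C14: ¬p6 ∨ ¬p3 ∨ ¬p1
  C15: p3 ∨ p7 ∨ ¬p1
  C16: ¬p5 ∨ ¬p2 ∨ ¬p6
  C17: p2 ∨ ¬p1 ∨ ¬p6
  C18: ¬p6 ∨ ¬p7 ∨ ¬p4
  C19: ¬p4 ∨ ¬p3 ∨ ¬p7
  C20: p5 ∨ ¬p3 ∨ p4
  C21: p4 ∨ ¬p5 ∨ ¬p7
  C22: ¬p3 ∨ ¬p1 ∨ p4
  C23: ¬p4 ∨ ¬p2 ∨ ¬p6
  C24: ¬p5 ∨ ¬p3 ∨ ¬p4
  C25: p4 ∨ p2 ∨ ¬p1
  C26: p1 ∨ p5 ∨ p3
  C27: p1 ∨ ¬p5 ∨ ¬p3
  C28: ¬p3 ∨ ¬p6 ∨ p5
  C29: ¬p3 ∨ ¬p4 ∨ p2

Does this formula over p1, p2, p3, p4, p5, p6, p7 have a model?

Yes

Suppose p2 = True.
Suppose p3 = True.
Suppose p6 = False.
From the singleton clause (p1), p1 = True.
From the singleton clause (p4), p4 = True.
From the singleton clause (¬p7), p7 = False.
From the singleton clause (¬p5), p5 = False.
Every clause now holds.
A satisfying assignment: p1 ↦ True, p2 ↦ True, p3 ↦ True, p4 ↦ True, p5 ↦ False, p6 ↦ False, p7 ↦ False.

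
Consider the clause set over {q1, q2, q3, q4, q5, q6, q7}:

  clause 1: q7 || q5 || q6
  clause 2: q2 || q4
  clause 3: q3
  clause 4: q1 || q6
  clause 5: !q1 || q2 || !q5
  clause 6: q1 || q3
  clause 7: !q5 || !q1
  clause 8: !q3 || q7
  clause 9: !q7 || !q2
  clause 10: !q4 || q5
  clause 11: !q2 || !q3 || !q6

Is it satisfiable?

Yes, satisfiable

The clause (q3) is unit, so q3 = true.
The clause (q7) is unit, so q7 = true.
The clause (!q2) is unit, so q2 = false.
The clause (q4) is unit, so q4 = true.
The clause (q5) is unit, so q5 = true.
The clause (!q1) is unit, so q1 = false.
The clause (q6) is unit, so q6 = true.
This assignment satisfies each clause.
A satisfying assignment: q1 ↦ false, q2 ↦ false, q3 ↦ true, q4 ↦ true, q5 ↦ true, q6 ↦ true, q7 ↦ true.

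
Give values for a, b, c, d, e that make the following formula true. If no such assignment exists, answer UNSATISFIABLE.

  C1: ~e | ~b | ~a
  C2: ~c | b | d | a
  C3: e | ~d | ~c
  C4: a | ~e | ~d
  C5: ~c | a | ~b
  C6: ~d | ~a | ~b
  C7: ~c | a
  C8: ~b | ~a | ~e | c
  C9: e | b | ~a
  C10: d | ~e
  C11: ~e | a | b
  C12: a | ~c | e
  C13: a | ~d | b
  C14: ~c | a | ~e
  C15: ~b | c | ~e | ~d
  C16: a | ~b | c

Try c = 0.
Try d = 0.
Unit clause (~e) forces e = 0.
Try b = 1.
Unit clause (a) forces a = 1.
This assignment satisfies each clause.

a ↦ 1, b ↦ 1, c ↦ 0, d ↦ 0, e ↦ 0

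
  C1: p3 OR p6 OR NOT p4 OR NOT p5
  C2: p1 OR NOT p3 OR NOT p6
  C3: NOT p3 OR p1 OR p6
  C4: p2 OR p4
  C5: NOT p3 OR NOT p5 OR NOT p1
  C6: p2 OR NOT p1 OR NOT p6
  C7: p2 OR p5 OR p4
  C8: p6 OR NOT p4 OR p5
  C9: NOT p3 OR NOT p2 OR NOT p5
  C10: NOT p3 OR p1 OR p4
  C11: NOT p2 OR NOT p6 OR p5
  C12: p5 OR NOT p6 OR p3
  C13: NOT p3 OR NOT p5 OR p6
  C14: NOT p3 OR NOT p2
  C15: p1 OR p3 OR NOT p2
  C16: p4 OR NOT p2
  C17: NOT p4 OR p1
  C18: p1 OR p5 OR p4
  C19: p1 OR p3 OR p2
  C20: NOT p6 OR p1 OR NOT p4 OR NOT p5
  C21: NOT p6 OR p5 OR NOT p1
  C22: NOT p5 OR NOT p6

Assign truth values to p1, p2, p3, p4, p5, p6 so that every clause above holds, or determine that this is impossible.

UNSATISFIABLE

Branch on p2: set p2 = true.
Unit clause (NOT p3) forces p3 = false.
Unit clause (p1) forces p1 = true.
Unit clause (p4) forces p4 = true.
Branch on p6: set p6 = true.
Unit clause (p5) forces p5 = true.
Now (NOT p5) is unsatisfied and unit — conflict.
That branch fails; take p6 = false instead.
Unit clause (NOT p5) forces p5 = false.
Now (p5) is unsatisfied and unit — conflict.
Both values of p6 lead to a conflict.
That branch fails; take p2 = false instead.
Unit clause (p4) forces p4 = true.
Unit clause (p1) forces p1 = true.
Unit clause (NOT p6) forces p6 = false.
Unit clause (p5) forces p5 = true.
Unit clause (p3) forces p3 = true.
Now (NOT p3) is unsatisfied and unit — conflict.
Both values of p2 lead to a conflict.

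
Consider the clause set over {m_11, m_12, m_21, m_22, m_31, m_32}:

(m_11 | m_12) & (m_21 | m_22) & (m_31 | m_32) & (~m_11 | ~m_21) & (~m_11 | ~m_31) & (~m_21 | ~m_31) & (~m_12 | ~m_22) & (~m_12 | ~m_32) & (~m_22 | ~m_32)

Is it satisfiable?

Unsatisfiable

Case m_11 = 1:
(~m_21) alone gives m_21 = 0.
(m_22) alone gives m_22 = 1.
(~m_31) alone gives m_31 = 0.
(m_32) alone gives m_32 = 1.
Now (~m_32) is unsatisfied and unit — conflict.
Backtrack on m_11: now try m_11 = 0.
(m_12) alone gives m_12 = 1.
(~m_22) alone gives m_22 = 0.
(m_21) alone gives m_21 = 1.
(~m_31) alone gives m_31 = 0.
(m_32) alone gives m_32 = 1.
Now (~m_32) is unsatisfied and unit — conflict.
Neither m_11 = 1 nor m_11 = 0 works.
No assignment satisfies every clause.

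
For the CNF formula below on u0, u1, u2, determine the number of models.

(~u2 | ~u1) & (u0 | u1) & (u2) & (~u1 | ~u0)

There are 2^3 = 8 truth assignments over (u0, u1, u2).
Split on u1. With u1 = 1, the clauses containing u1 are satisfied and ~u1 drops from the rest; 0 of the 2^2 = 4 assignments to the other variables satisfy what remains.
With u1 = 0, by the same count on the reduced clause set, 1 assignment works.
(One model: u0=T, u1=F, u2=T.)
Total: 0 + 1 = 1.

1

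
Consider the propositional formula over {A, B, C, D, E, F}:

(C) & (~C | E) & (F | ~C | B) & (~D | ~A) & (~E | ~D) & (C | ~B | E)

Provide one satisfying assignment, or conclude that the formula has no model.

From the singleton clause (C), C = 1.
From the singleton clause (E), E = 1.
From the singleton clause (~D), D = 0.
Case F = 0:
From the singleton clause (B), B = 1.
All clauses hold; A can take either value.

A: 0, B: 1, C: 1, D: 0, E: 1, F: 0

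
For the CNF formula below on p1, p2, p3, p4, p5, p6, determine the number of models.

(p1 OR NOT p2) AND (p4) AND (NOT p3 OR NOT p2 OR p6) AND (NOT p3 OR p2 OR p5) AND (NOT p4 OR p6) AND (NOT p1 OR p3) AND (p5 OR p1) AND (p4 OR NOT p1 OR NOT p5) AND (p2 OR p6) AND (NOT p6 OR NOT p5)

There are 2^6 = 64 truth assignments over (p1, p2, p3, p4, p5, p6).
Split on p6. With p6 = true, the clauses containing p6 are satisfied and NOT p6 drops from the rest; 1 of the 2^5 = 32 assignments to the other variables satisfy what remains.
With p6 = false, by the same count on the reduced clause set, 0 assignments work.
Total: 1 + 0 = 1.

1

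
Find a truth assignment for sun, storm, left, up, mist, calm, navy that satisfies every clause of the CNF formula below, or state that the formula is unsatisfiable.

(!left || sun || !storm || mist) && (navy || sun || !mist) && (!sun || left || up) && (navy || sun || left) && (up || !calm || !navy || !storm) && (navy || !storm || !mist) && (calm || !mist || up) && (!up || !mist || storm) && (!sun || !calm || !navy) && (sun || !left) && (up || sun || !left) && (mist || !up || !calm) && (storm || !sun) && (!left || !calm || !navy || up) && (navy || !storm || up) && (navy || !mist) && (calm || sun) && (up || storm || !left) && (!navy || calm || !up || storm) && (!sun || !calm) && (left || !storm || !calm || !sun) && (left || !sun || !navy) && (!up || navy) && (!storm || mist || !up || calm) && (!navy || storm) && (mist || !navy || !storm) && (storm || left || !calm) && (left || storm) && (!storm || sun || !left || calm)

sun: false,  storm: true,  left: false,  up: true,  mist: true,  calm: true,  navy: true

Try sun = false.
From the singleton clause (!left), left = false.
From the singleton clause (navy), navy = true.
From the singleton clause (calm), calm = true.
From the singleton clause (storm), storm = true.
From the singleton clause (up), up = true.
From the singleton clause (mist), mist = true.
Every clause now holds.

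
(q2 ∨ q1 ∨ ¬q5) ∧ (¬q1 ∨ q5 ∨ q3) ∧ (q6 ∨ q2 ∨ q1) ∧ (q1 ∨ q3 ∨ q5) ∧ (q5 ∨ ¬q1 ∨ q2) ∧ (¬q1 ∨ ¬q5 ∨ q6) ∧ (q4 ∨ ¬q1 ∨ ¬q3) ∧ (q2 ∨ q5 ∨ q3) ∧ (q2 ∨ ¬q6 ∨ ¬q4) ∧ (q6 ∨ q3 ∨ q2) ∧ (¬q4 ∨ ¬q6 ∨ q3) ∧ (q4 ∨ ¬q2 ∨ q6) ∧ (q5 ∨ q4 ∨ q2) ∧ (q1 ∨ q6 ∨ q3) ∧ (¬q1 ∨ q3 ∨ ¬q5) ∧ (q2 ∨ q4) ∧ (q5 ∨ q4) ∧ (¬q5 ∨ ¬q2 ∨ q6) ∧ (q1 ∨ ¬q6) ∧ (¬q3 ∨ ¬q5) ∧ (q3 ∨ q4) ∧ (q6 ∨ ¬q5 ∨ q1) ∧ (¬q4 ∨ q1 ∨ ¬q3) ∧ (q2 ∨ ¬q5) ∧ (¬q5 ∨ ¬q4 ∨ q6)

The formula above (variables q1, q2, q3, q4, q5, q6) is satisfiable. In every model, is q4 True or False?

True

Suppose q4 = False.
Unit clause (q2) forces q2 = True.
Unit clause (q6) forces q6 = True.
Unit clause (q5) forces q5 = True.
Unit clause (q1) forces q1 = True.
Unit clause (¬q3) forces q3 = False.
But (q3) is also a unit clause — contradiction.
So every satisfying assignment has q4 = True.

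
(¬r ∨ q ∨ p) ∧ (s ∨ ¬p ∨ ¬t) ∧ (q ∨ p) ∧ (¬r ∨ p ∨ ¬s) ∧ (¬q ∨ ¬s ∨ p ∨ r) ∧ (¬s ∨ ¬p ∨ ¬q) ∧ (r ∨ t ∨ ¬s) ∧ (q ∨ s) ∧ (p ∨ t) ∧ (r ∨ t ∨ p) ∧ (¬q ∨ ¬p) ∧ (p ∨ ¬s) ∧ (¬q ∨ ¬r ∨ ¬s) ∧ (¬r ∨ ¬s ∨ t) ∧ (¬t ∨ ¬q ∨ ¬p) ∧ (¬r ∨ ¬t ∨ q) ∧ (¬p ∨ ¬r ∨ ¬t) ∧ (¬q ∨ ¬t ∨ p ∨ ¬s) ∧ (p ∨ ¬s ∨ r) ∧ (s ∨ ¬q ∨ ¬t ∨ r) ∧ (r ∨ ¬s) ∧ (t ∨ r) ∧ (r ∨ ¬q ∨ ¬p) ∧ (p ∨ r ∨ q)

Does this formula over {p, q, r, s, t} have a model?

Yes

Case q = True:
The clause (¬p) is unit, so p = False.
The clause (t) is unit, so t = True.
The clause (¬s) is unit, so s = False.
The clause (r) is unit, so r = True.
Every clause now holds.
A satisfying assignment: p=False, q=True, r=True, s=False, t=True.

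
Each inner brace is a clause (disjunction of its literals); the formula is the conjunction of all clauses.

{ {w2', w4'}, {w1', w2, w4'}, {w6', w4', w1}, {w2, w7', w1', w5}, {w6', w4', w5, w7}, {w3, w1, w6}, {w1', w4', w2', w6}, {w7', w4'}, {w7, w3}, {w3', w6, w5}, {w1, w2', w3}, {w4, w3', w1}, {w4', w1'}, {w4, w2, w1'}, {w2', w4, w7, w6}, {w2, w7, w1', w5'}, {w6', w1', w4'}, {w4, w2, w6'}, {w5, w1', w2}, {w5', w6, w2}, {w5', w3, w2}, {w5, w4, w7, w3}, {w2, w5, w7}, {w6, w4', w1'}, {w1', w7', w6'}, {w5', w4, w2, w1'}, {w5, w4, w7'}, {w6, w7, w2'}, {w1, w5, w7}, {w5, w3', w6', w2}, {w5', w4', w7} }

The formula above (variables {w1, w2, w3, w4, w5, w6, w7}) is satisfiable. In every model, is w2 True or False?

Suppose w2 = 0.
Suppose w1 = 0.
Suppose w6 = 0.
(w3) alone gives w3 = 1.
(w5) alone gives w5 = 1.
Now (w5') is unsatisfied and unit — conflict.
Undo w6 and try w6 = 1.
(w4') alone gives w4 = 0.
Now (w4) is unsatisfied and unit — conflict.
Neither w6 = 1 nor w6 = 0 works.
Undo w1 and try w1 = 1.
(w4') alone gives w4 = 0.
Now (w4) is unsatisfied and unit — conflict.
Neither w1 = 1 nor w1 = 0 works.
So every satisfying assignment has w2 = True.

True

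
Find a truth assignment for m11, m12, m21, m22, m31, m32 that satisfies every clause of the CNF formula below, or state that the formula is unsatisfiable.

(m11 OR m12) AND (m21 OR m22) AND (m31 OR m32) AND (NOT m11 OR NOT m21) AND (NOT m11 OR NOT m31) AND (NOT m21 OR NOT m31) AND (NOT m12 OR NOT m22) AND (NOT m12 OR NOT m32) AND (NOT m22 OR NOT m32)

Suppose m11 = true.
From the singleton clause (NOT m21), m21 = false.
From the singleton clause (m22), m22 = true.
From the singleton clause (NOT m31), m31 = false.
From the singleton clause (m32), m32 = true.
But (NOT m32) is also a unit clause — contradiction.
Undo m11 and try m11 = false.
From the singleton clause (m12), m12 = true.
From the singleton clause (NOT m22), m22 = false.
From the singleton clause (m21), m21 = true.
From the singleton clause (NOT m31), m31 = false.
From the singleton clause (m32), m32 = true.
But (NOT m32) is also a unit clause — contradiction.
Neither m11 = true nor m11 = false works.

UNSATISFIABLE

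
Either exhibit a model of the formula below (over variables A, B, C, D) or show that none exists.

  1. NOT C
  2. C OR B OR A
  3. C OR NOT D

A: false,  B: true,  C: false,  D: false

The clause (NOT C) is unit, so C = false.
The clause (NOT D) is unit, so D = false.
Branch on B: set B = true.
Every clause is now satisfied; A is unconstrained.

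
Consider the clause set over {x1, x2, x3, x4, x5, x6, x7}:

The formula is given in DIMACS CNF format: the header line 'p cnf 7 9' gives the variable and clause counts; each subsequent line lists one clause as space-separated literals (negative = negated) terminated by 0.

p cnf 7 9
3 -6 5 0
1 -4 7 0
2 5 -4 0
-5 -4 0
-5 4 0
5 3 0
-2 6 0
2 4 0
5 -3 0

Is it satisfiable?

No, unsatisfiable

Branch on x5: set x5 = False.
The clause (x3) is unit, so x3 = True.
But (¬x3) is also a unit clause — contradiction.
That branch fails; take x5 = True instead.
The clause (¬x4) is unit, so x4 = False.
But (x4) is also a unit clause — contradiction.
Neither x5 = True nor x5 = False works.
No assignment satisfies every clause.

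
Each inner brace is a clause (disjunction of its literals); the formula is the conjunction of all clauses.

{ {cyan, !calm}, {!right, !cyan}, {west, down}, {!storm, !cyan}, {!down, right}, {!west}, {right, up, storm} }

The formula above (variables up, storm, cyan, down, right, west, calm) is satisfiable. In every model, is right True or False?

Suppose right = false.
From the singleton clause (!down), down = false.
From the singleton clause (west), west = true.
That conflicts with the unit clause (!west).
So every satisfying assignment has right = True.

True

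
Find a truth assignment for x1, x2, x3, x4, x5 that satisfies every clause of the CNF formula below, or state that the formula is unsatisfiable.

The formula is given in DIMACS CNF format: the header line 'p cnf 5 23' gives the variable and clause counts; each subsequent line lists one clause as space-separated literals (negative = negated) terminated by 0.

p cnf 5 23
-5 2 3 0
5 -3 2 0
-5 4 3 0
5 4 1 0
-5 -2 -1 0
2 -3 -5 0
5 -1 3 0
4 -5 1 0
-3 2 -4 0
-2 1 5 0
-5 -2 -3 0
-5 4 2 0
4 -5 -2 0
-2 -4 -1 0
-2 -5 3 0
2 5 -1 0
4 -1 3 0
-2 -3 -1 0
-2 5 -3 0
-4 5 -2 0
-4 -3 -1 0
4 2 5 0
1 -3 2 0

x1: False,  x2: False,  x3: False,  x4: True,  x5: False

Try x5 = False.
Try x3 = False.
(¬x1) alone gives x1 = False.
(x4) alone gives x4 = True.
(¬x2) alone gives x2 = False.
This assignment satisfies each clause.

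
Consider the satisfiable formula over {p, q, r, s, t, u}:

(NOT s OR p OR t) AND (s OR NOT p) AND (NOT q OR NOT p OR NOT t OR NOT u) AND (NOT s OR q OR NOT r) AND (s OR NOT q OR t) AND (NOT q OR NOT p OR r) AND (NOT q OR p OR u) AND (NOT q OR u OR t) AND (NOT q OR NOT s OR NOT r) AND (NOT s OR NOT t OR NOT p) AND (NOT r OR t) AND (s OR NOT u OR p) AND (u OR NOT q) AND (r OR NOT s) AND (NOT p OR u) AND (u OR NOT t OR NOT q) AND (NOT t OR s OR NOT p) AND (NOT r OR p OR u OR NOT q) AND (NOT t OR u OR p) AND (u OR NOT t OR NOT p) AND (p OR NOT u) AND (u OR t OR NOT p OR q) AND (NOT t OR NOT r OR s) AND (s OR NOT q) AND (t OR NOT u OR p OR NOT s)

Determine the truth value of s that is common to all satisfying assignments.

Suppose s = true.
From the singleton clause (r), r = true.
From the singleton clause (q), q = true.
That conflicts with the unit clause (NOT q).
So every satisfying assignment has s = False.

False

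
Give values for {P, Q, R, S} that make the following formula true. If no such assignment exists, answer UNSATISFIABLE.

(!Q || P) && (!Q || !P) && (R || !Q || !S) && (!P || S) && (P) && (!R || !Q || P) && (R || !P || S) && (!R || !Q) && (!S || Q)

Unit clause (P) forces P = true.
Unit clause (!Q) forces Q = false.
Unit clause (S) forces S = true.
But (!S) is also a unit clause — contradiction.

UNSATISFIABLE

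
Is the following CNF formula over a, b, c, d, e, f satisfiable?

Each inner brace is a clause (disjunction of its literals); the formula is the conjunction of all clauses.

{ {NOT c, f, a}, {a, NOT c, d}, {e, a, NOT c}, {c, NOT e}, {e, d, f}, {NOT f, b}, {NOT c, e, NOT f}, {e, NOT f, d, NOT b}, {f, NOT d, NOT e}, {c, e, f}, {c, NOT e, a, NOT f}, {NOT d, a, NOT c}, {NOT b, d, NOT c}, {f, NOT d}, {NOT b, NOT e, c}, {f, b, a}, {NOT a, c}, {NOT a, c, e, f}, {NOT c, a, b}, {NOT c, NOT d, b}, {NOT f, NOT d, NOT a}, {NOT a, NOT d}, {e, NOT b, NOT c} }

Satisfiable

Suppose c = false.
From the singleton clause (NOT e), e = false.
From the singleton clause (f), f = true.
From the singleton clause (b), b = true.
From the singleton clause (d), d = true.
From the singleton clause (NOT a), a = false.
All clauses are satisfied.
A satisfying assignment: a ↦ false; b ↦ true; c ↦ false; d ↦ true; e ↦ false; f ↦ true.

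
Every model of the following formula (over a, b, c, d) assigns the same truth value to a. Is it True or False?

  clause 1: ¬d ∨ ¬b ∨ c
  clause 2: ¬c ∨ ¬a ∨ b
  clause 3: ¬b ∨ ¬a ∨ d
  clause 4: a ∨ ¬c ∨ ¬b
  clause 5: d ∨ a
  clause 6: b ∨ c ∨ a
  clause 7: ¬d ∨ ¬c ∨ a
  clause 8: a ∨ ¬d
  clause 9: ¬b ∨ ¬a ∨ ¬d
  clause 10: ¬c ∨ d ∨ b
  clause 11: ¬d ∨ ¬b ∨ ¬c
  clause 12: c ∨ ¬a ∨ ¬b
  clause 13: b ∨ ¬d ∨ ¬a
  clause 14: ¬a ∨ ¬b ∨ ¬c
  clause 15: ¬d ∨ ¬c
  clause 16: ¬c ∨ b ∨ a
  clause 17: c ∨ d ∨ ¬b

True

Suppose a = False.
Unit clause (d) forces d = True.
But (¬d) is also a unit clause — contradiction.
So every satisfying assignment has a = True.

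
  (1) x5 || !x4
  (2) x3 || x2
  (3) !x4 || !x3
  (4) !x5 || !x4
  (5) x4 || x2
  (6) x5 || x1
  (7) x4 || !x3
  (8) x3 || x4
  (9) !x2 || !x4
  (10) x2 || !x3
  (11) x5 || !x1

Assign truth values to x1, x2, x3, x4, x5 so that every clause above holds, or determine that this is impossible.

UNSATISFIABLE

Try x5 = true.
Unit clause (!x4) forces x4 = false.
Unit clause (x2) forces x2 = true.
Unit clause (!x3) forces x3 = false.
But (x3) is also a unit clause — contradiction.
Undo x5 and try x5 = false.
Unit clause (!x4) forces x4 = false.
Unit clause (x2) forces x2 = true.
Unit clause (x1) forces x1 = true.
But (!x1) is also a unit clause — contradiction.
Neither x5 = true nor x5 = false works.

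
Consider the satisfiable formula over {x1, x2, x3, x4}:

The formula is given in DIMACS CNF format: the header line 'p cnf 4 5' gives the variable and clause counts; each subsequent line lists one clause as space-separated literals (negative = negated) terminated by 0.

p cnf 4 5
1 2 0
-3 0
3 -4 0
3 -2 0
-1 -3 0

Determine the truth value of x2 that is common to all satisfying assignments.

Suppose x2 = True.
(¬x3) alone gives x3 = False.
That conflicts with the unit clause (x3).
So every satisfying assignment has x2 = False.

False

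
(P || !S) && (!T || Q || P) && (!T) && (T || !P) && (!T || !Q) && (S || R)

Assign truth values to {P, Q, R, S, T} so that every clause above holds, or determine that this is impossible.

The clause (!T) is unit, so T = false.
The clause (!P) is unit, so P = false.
The clause (!S) is unit, so S = false.
The clause (R) is unit, so R = true.
All clauses hold; Q can take either value.

P=false, Q=false, R=true, S=false, T=false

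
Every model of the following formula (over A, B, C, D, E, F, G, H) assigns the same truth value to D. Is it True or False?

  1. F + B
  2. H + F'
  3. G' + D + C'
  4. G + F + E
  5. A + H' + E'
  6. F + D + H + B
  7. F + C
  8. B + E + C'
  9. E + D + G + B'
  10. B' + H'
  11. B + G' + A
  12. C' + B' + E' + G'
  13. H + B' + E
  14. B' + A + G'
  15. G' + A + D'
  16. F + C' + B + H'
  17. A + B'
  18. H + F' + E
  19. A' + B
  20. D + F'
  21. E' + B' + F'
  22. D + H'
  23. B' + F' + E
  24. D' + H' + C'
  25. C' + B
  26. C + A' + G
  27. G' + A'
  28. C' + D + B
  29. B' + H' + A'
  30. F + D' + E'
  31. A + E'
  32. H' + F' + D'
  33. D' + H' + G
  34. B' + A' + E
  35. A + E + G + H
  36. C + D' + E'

False

Suppose D = 1.
Branch on F: set F = 1.
(H) alone gives H = 1.
That conflicts with the unit clause (H').
Undo F and try F = 0.
(B) alone gives B = 1.
(C) alone gives C = 1.
(H') alone gives H = 0.
(E) alone gives E = 1.
That conflicts with the unit clause (E').
Both values of F lead to a conflict.
So every satisfying assignment has D = False.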